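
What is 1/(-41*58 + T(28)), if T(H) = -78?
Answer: -1/2456 ≈ -0.00040717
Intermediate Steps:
1/(-41*58 + T(28)) = 1/(-41*58 - 78) = 1/(-2378 - 78) = 1/(-2456) = -1/2456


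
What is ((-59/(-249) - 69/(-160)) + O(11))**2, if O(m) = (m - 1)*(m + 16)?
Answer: 116282168463241/1587225600 ≈ 73261.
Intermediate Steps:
O(m) = (-1 + m)*(16 + m)
((-59/(-249) - 69/(-160)) + O(11))**2 = ((-59/(-249) - 69/(-160)) + (-16 + 11**2 + 15*11))**2 = ((-59*(-1/249) - 69*(-1/160)) + (-16 + 121 + 165))**2 = ((59/249 + 69/160) + 270)**2 = (26621/39840 + 270)**2 = (10783421/39840)**2 = 116282168463241/1587225600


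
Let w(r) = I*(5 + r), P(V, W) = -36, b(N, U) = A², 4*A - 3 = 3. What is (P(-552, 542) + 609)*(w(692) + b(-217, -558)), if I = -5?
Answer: -7982463/4 ≈ -1.9956e+6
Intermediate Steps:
A = 3/2 (A = ¾ + (¼)*3 = ¾ + ¾ = 3/2 ≈ 1.5000)
b(N, U) = 9/4 (b(N, U) = (3/2)² = 9/4)
w(r) = -25 - 5*r (w(r) = -5*(5 + r) = -25 - 5*r)
(P(-552, 542) + 609)*(w(692) + b(-217, -558)) = (-36 + 609)*((-25 - 5*692) + 9/4) = 573*((-25 - 3460) + 9/4) = 573*(-3485 + 9/4) = 573*(-13931/4) = -7982463/4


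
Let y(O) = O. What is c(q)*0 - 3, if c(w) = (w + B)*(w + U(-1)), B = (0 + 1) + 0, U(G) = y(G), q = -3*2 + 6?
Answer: -3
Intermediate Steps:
q = 0 (q = -6 + 6 = 0)
U(G) = G
B = 1 (B = 1 + 0 = 1)
c(w) = (1 + w)*(-1 + w) (c(w) = (w + 1)*(w - 1) = (1 + w)*(-1 + w))
c(q)*0 - 3 = (-1 + 0**2)*0 - 3 = (-1 + 0)*0 - 3 = -1*0 - 3 = 0 - 3 = -3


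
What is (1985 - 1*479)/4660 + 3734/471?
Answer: 9054883/1097430 ≈ 8.2510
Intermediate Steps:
(1985 - 1*479)/4660 + 3734/471 = (1985 - 479)*(1/4660) + 3734*(1/471) = 1506*(1/4660) + 3734/471 = 753/2330 + 3734/471 = 9054883/1097430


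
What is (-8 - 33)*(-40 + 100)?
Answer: -2460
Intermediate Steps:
(-8 - 33)*(-40 + 100) = -41*60 = -2460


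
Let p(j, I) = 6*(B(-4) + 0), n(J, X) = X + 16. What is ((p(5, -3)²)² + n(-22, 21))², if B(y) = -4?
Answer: 110099866969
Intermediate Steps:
n(J, X) = 16 + X
p(j, I) = -24 (p(j, I) = 6*(-4 + 0) = 6*(-4) = -24)
((p(5, -3)²)² + n(-22, 21))² = (((-24)²)² + (16 + 21))² = (576² + 37)² = (331776 + 37)² = 331813² = 110099866969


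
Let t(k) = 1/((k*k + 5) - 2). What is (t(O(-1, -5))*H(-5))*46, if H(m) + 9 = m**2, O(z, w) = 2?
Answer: 736/7 ≈ 105.14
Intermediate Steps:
t(k) = 1/(3 + k**2) (t(k) = 1/((k**2 + 5) - 2) = 1/((5 + k**2) - 2) = 1/(3 + k**2))
H(m) = -9 + m**2
(t(O(-1, -5))*H(-5))*46 = ((-9 + (-5)**2)/(3 + 2**2))*46 = ((-9 + 25)/(3 + 4))*46 = (16/7)*46 = 736/7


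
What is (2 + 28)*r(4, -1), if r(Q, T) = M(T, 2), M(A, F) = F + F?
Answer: 120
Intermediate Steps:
M(A, F) = 2*F
r(Q, T) = 4 (r(Q, T) = 2*2 = 4)
(2 + 28)*r(4, -1) = (2 + 28)*4 = 30*4 = 120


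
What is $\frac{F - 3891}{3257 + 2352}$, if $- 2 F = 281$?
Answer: $- \frac{8063}{11218} \approx -0.71876$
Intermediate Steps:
$F = - \frac{281}{2}$ ($F = \left(- \frac{1}{2}\right) 281 = - \frac{281}{2} \approx -140.5$)
$\frac{F - 3891}{3257 + 2352} = \frac{- \frac{281}{2} - 3891}{3257 + 2352} = - \frac{8063}{2 \cdot 5609} = \left(- \frac{8063}{2}\right) \frac{1}{5609} = - \frac{8063}{11218}$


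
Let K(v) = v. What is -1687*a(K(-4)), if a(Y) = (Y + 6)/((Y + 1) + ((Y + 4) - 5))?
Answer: 1687/4 ≈ 421.75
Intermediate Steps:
a(Y) = (6 + Y)/(2*Y) (a(Y) = (6 + Y)/((1 + Y) + ((4 + Y) - 5)) = (6 + Y)/((1 + Y) + (-1 + Y)) = (6 + Y)/((2*Y)) = (6 + Y)*(1/(2*Y)) = (6 + Y)/(2*Y))
-1687*a(K(-4)) = -1687*(6 - 4)/(2*(-4)) = -1687*(-1)*2/(2*4) = -1687*(-1/4) = 1687/4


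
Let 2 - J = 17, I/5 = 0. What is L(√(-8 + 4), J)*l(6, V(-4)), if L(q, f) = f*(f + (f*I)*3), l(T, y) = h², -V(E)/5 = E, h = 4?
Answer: 3600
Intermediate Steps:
I = 0 (I = 5*0 = 0)
J = -15 (J = 2 - 1*17 = 2 - 17 = -15)
V(E) = -5*E
l(T, y) = 16 (l(T, y) = 4² = 16)
L(q, f) = f² (L(q, f) = f*(f + (f*0)*3) = f*(f + 0*3) = f*(f + 0) = f*f = f²)
L(√(-8 + 4), J)*l(6, V(-4)) = (-15)²*16 = 225*16 = 3600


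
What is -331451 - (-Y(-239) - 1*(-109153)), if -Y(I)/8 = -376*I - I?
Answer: -1161428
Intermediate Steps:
Y(I) = 3016*I (Y(I) = -8*(-376*I - I) = -(-3016)*I = 3016*I)
-331451 - (-Y(-239) - 1*(-109153)) = -331451 - (-3016*(-239) - 1*(-109153)) = -331451 - (-1*(-720824) + 109153) = -331451 - (720824 + 109153) = -331451 - 1*829977 = -331451 - 829977 = -1161428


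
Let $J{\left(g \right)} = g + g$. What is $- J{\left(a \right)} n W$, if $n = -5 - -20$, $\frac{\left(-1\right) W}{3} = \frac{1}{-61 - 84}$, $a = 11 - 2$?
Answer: $- \frac{162}{29} \approx -5.5862$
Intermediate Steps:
$a = 9$ ($a = 11 - 2 = 9$)
$W = \frac{3}{145}$ ($W = - \frac{3}{-61 - 84} = - \frac{3}{-145} = \left(-3\right) \left(- \frac{1}{145}\right) = \frac{3}{145} \approx 0.02069$)
$J{\left(g \right)} = 2 g$
$n = 15$ ($n = -5 + 20 = 15$)
$- J{\left(a \right)} n W = - 2 \cdot 9 \cdot 15 \cdot \frac{3}{145} = \left(-1\right) 18 \cdot \frac{9}{29} = \left(-18\right) \frac{9}{29} = - \frac{162}{29}$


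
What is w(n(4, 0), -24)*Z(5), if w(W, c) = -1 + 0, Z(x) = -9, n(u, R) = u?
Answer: 9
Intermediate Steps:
w(W, c) = -1
w(n(4, 0), -24)*Z(5) = -1*(-9) = 9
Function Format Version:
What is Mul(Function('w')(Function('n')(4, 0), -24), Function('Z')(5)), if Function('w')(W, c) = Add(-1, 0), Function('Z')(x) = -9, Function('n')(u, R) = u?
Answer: 9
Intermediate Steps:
Function('w')(W, c) = -1
Mul(Function('w')(Function('n')(4, 0), -24), Function('Z')(5)) = Mul(-1, -9) = 9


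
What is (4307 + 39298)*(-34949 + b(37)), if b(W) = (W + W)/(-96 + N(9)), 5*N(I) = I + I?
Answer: -117346927140/77 ≈ -1.5240e+9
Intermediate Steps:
N(I) = 2*I/5 (N(I) = (I + I)/5 = (2*I)/5 = 2*I/5)
b(W) = -5*W/231 (b(W) = (W + W)/(-96 + (⅖)*9) = (2*W)/(-96 + 18/5) = (2*W)/(-462/5) = (2*W)*(-5/462) = -5*W/231)
(4307 + 39298)*(-34949 + b(37)) = (4307 + 39298)*(-34949 - 5/231*37) = 43605*(-34949 - 185/231) = 43605*(-8073404/231) = -117346927140/77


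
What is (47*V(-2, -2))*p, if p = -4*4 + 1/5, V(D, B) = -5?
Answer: 3713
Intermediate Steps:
p = -79/5 (p = -4*4 + ⅕ = -16 + ⅕ = -79/5 ≈ -15.800)
(47*V(-2, -2))*p = (47*(-5))*(-79/5) = -235*(-79/5) = 3713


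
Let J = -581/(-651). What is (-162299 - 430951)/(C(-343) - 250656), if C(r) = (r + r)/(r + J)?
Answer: 449401000/189876369 ≈ 2.3668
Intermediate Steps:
J = 83/93 (J = -581*(-1/651) = 83/93 ≈ 0.89247)
C(r) = 2*r/(83/93 + r) (C(r) = (r + r)/(r + 83/93) = (2*r)/(83/93 + r) = 2*r/(83/93 + r))
(-162299 - 430951)/(C(-343) - 250656) = (-162299 - 430951)/(186*(-343)/(83 + 93*(-343)) - 250656) = -593250/(186*(-343)/(83 - 31899) - 250656) = -593250/(186*(-343)/(-31816) - 250656) = -593250/(186*(-343)*(-1/31816) - 250656) = -593250/(31899/15908 - 250656) = -593250/(-3987403749/15908) = -593250*(-15908/3987403749) = 449401000/189876369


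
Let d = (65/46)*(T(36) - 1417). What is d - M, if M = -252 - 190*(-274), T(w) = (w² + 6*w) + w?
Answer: -2374653/46 ≈ -51623.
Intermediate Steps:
T(w) = w² + 7*w
M = 51808 (M = -252 + 52060 = 51808)
d = 8515/46 (d = (65/46)*(36*(7 + 36) - 1417) = (65*(1/46))*(36*43 - 1417) = 65*(1548 - 1417)/46 = (65/46)*131 = 8515/46 ≈ 185.11)
d - M = 8515/46 - 1*51808 = 8515/46 - 51808 = -2374653/46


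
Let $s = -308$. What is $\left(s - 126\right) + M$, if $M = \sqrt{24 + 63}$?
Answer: $-434 + \sqrt{87} \approx -424.67$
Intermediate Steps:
$M = \sqrt{87} \approx 9.3274$
$\left(s - 126\right) + M = \left(-308 - 126\right) + \sqrt{87} = -434 + \sqrt{87}$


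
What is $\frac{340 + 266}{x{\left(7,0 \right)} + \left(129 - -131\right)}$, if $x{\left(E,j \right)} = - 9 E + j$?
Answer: $\frac{606}{197} \approx 3.0761$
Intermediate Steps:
$x{\left(E,j \right)} = j - 9 E$
$\frac{340 + 266}{x{\left(7,0 \right)} + \left(129 - -131\right)} = \frac{340 + 266}{\left(0 - 63\right) + \left(129 - -131\right)} = \frac{606}{\left(0 - 63\right) + \left(129 + 131\right)} = \frac{606}{-63 + 260} = \frac{606}{197}$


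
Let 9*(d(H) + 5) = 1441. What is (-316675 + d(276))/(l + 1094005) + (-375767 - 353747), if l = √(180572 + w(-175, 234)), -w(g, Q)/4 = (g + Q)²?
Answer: -7858051409769208397/10771620960393 + 5697358*√41662/10771620960393 ≈ -7.2951e+5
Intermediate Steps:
d(H) = 1396/9 (d(H) = -5 + (⅑)*1441 = -5 + 1441/9 = 1396/9)
w(g, Q) = -4*(Q + g)² (w(g, Q) = -4*(g + Q)² = -4*(Q + g)²)
l = 2*√41662 (l = √(180572 - 4*(234 - 175)²) = √(180572 - 4*59²) = √(180572 - 4*3481) = √(180572 - 13924) = √166648 = 2*√41662 ≈ 408.23)
(-316675 + d(276))/(l + 1094005) + (-375767 - 353747) = (-316675 + 1396/9)/(2*√41662 + 1094005) + (-375767 - 353747) = -2848679/(9*(1094005 + 2*√41662)) - 729514 = -729514 - 2848679/(9*(1094005 + 2*√41662))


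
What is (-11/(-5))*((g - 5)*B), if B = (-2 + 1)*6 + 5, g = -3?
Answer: 88/5 ≈ 17.600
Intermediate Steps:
B = -1 (B = -1*6 + 5 = -6 + 5 = -1)
(-11/(-5))*((g - 5)*B) = (-11/(-5))*((-3 - 5)*(-1)) = (-11*(-1/5))*(-8*(-1)) = (11/5)*8 = 88/5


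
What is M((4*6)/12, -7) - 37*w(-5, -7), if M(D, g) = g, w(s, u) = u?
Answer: 252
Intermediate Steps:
M((4*6)/12, -7) - 37*w(-5, -7) = -7 - 37*(-7) = -7 + 259 = 252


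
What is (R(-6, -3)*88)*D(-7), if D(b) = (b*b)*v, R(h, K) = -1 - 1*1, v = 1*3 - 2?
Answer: -8624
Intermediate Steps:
v = 1 (v = 3 - 2 = 1)
R(h, K) = -2 (R(h, K) = -1 - 1 = -2)
D(b) = b² (D(b) = (b*b)*1 = b²*1 = b²)
(R(-6, -3)*88)*D(-7) = -2*88*(-7)² = -176*49 = -8624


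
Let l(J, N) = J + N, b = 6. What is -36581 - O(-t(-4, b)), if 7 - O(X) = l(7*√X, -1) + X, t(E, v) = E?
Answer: -36571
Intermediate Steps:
O(X) = 8 - X - 7*√X (O(X) = 7 - ((7*√X - 1) + X) = 7 - ((-1 + 7*√X) + X) = 7 - (-1 + X + 7*√X) = 7 + (1 - X - 7*√X) = 8 - X - 7*√X)
-36581 - O(-t(-4, b)) = -36581 - (8 - (-1)*(-4) - 7*√4) = -36581 - (8 - 1*4 - 7*√4) = -36581 - (8 - 4 - 7*2) = -36581 - (8 - 4 - 14) = -36581 - 1*(-10) = -36581 + 10 = -36571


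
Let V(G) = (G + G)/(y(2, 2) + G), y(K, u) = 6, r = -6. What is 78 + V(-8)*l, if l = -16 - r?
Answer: -2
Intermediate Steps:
V(G) = 2*G/(6 + G) (V(G) = (G + G)/(6 + G) = (2*G)/(6 + G) = 2*G/(6 + G))
l = -10 (l = -16 - 1*(-6) = -16 + 6 = -10)
78 + V(-8)*l = 78 + (2*(-8)/(6 - 8))*(-10) = 78 + (2*(-8)/(-2))*(-10) = 78 + (2*(-8)*(-½))*(-10) = 78 + 8*(-10) = 78 - 80 = -2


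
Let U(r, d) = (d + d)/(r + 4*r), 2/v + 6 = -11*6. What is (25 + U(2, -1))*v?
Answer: -31/45 ≈ -0.68889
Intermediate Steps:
v = -1/36 (v = 2/(-6 - 11*6) = 2/(-6 - 66) = 2/(-72) = 2*(-1/72) = -1/36 ≈ -0.027778)
U(r, d) = 2*d/(5*r) (U(r, d) = (2*d)/((5*r)) = (2*d)*(1/(5*r)) = 2*d/(5*r))
(25 + U(2, -1))*v = (25 + (2/5)*(-1)/2)*(-1/36) = (25 + (2/5)*(-1)*(1/2))*(-1/36) = (25 - 1/5)*(-1/36) = (124/5)*(-1/36) = -31/45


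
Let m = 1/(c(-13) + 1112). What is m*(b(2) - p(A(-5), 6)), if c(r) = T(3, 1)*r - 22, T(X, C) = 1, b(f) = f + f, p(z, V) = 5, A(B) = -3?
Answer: -1/1077 ≈ -0.00092851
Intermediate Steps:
b(f) = 2*f
c(r) = -22 + r (c(r) = 1*r - 22 = r - 22 = -22 + r)
m = 1/1077 (m = 1/((-22 - 13) + 1112) = 1/(-35 + 1112) = 1/1077 ≈ 0.00092851)
m*(b(2) - p(A(-5), 6)) = (2*2 - 1*5)/1077 = (4 - 5)/1077 = (1/1077)*(-1) = -1/1077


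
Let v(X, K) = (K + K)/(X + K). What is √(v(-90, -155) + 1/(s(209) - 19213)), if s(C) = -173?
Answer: 61*√695742/45234 ≈ 1.1248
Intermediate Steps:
v(X, K) = 2*K/(K + X) (v(X, K) = (2*K)/(K + X) = 2*K/(K + X))
√(v(-90, -155) + 1/(s(209) - 19213)) = √(2*(-155)/(-155 - 90) + 1/(-173 - 19213)) = √(2*(-155)/(-245) + 1/(-19386)) = √(2*(-155)*(-1/245) - 1/19386) = √(62/49 - 1/19386) = √(1201883/949914) = 61*√695742/45234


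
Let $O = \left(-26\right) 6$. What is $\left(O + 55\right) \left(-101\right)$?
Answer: $10201$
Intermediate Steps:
$O = -156$
$\left(O + 55\right) \left(-101\right) = \left(-156 + 55\right) \left(-101\right) = \left(-101\right) \left(-101\right) = 10201$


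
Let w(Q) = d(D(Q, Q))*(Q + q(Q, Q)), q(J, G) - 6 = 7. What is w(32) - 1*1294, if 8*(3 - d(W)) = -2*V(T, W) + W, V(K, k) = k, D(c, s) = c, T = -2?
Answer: -979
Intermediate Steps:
q(J, G) = 13 (q(J, G) = 6 + 7 = 13)
d(W) = 3 + W/8 (d(W) = 3 - (-2*W + W)/8 = 3 - (-1)*W/8 = 3 + W/8)
w(Q) = (3 + Q/8)*(13 + Q) (w(Q) = (3 + Q/8)*(Q + 13) = (3 + Q/8)*(13 + Q))
w(32) - 1*1294 = (13 + 32)*(24 + 32)/8 - 1*1294 = (⅛)*45*56 - 1294 = 315 - 1294 = -979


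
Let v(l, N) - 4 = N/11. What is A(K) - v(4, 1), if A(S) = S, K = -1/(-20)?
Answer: -889/220 ≈ -4.0409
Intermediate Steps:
v(l, N) = 4 + N/11
K = 1/20 (K = -1*(-1/20) = 1/20 ≈ 0.050000)
A(K) - v(4, 1) = 1/20 - (4 + (1/11)*1) = 1/20 - (4 + 1/11) = 1/20 - 1*45/11 = 1/20 - 45/11 = -889/220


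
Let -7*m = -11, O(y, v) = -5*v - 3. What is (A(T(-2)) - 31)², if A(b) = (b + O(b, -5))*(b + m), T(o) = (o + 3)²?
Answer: 38809/49 ≈ 792.02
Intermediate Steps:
O(y, v) = -3 - 5*v
m = 11/7 (m = -⅐*(-11) = 11/7 ≈ 1.5714)
T(o) = (3 + o)²
A(b) = (22 + b)*(11/7 + b) (A(b) = (b + (-3 - 5*(-5)))*(b + 11/7) = (b + (-3 + 25))*(11/7 + b) = (b + 22)*(11/7 + b) = (22 + b)*(11/7 + b))
(A(T(-2)) - 31)² = ((242/7 + ((3 - 2)²)² + 165*(3 - 2)²/7) - 31)² = ((242/7 + (1²)² + (165/7)*1²) - 31)² = ((242/7 + 1² + (165/7)*1) - 31)² = ((242/7 + 1 + 165/7) - 31)² = (414/7 - 31)² = (197/7)² = 38809/49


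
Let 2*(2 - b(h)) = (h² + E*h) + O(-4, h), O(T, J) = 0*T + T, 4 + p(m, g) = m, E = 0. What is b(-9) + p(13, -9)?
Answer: -55/2 ≈ -27.500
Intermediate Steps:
p(m, g) = -4 + m
O(T, J) = T (O(T, J) = 0 + T = T)
b(h) = 4 - h²/2 (b(h) = 2 - ((h² + 0*h) - 4)/2 = 2 - ((h² + 0) - 4)/2 = 2 - (h² - 4)/2 = 2 - (-4 + h²)/2 = 2 + (2 - h²/2) = 4 - h²/2)
b(-9) + p(13, -9) = (4 - ½*(-9)²) + (-4 + 13) = (4 - ½*81) + 9 = (4 - 81/2) + 9 = -73/2 + 9 = -55/2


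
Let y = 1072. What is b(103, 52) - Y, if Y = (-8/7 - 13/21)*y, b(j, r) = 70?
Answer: 41134/21 ≈ 1958.8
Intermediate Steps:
Y = -39664/21 (Y = (-8/7 - 13/21)*1072 = -37/21*1072 = -39664/21 ≈ -1888.8)
b(103, 52) - Y = 70 - 1*(-39664/21) = 70 + 39664/21 = 41134/21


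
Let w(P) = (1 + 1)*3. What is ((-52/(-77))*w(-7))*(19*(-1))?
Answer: -5928/77 ≈ -76.987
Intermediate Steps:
w(P) = 6 (w(P) = 2*3 = 6)
((-52/(-77))*w(-7))*(19*(-1)) = (-52/(-77)*6)*(19*(-1)) = (-52*(-1/77)*6)*(-19) = ((52/77)*6)*(-19) = (312/77)*(-19) = -5928/77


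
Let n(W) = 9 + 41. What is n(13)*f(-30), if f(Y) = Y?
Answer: -1500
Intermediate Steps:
n(W) = 50
n(13)*f(-30) = 50*(-30) = -1500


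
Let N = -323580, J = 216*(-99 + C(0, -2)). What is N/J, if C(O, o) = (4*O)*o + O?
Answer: 26965/1782 ≈ 15.132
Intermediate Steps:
C(O, o) = O + 4*O*o (C(O, o) = 4*O*o + O = O + 4*O*o)
J = -21384 (J = 216*(-99 + 0*(1 + 4*(-2))) = 216*(-99 + 0*(1 - 8)) = 216*(-99 + 0*(-7)) = 216*(-99 + 0) = 216*(-99) = -21384)
N/J = -323580/(-21384) = -323580*(-1/21384) = 26965/1782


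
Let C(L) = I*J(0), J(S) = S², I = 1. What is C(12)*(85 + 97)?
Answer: 0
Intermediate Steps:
C(L) = 0 (C(L) = 1*0² = 1*0 = 0)
C(12)*(85 + 97) = 0*(85 + 97) = 0*182 = 0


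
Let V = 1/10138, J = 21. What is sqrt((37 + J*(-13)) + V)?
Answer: I*sqrt(24255844246)/10138 ≈ 15.362*I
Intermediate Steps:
V = 1/10138 ≈ 9.8639e-5
sqrt((37 + J*(-13)) + V) = sqrt((37 + 21*(-13)) + 1/10138) = sqrt((37 - 273) + 1/10138) = sqrt(-236 + 1/10138) = sqrt(-2392567/10138) = I*sqrt(24255844246)/10138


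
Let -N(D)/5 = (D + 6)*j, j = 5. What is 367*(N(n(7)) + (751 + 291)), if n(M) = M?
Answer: 263139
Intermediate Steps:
N(D) = -150 - 25*D (N(D) = -5*(D + 6)*5 = -5*(6 + D)*5 = -5*(30 + 5*D) = -150 - 25*D)
367*(N(n(7)) + (751 + 291)) = 367*((-150 - 25*7) + (751 + 291)) = 367*((-150 - 175) + 1042) = 367*(-325 + 1042) = 367*717 = 263139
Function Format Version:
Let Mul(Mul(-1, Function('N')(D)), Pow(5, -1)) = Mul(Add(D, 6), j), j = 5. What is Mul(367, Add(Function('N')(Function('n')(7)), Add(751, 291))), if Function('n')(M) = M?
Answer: 263139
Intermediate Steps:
Function('N')(D) = Add(-150, Mul(-25, D)) (Function('N')(D) = Mul(-5, Mul(Add(D, 6), 5)) = Mul(-5, Mul(Add(6, D), 5)) = Mul(-5, Add(30, Mul(5, D))) = Add(-150, Mul(-25, D)))
Mul(367, Add(Function('N')(Function('n')(7)), Add(751, 291))) = Mul(367, Add(Add(-150, Mul(-25, 7)), Add(751, 291))) = Mul(367, Add(Add(-150, -175), 1042)) = Mul(367, Add(-325, 1042)) = Mul(367, 717) = 263139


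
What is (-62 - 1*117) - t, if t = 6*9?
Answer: -233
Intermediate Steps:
t = 54
(-62 - 1*117) - t = (-62 - 1*117) - 1*54 = (-62 - 117) - 54 = -179 - 54 = -233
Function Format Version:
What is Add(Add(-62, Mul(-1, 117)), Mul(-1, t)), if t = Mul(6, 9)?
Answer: -233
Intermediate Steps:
t = 54
Add(Add(-62, Mul(-1, 117)), Mul(-1, t)) = Add(Add(-62, Mul(-1, 117)), Mul(-1, 54)) = Add(Add(-62, -117), -54) = Add(-179, -54) = -233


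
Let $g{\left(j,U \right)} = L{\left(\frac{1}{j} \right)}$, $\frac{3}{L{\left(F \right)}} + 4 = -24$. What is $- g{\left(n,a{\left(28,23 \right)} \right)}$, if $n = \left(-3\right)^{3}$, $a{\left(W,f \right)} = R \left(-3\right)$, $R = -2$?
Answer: $\frac{3}{28} \approx 0.10714$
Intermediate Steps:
$L{\left(F \right)} = - \frac{3}{28}$ ($L{\left(F \right)} = \frac{3}{-4 - 24} = \frac{3}{-28} = 3 \left(- \frac{1}{28}\right) = - \frac{3}{28}$)
$a{\left(W,f \right)} = 6$ ($a{\left(W,f \right)} = \left(-2\right) \left(-3\right) = 6$)
$n = -27$
$g{\left(j,U \right)} = - \frac{3}{28}$
$- g{\left(n,a{\left(28,23 \right)} \right)} = \left(-1\right) \left(- \frac{3}{28}\right) = \frac{3}{28}$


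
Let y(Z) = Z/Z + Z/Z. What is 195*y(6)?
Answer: 390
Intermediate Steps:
y(Z) = 2 (y(Z) = 1 + 1 = 2)
195*y(6) = 195*2 = 390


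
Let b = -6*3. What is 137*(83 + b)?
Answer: 8905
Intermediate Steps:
b = -18
137*(83 + b) = 137*(83 - 18) = 137*65 = 8905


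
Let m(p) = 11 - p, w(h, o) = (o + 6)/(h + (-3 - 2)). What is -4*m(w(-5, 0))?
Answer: -232/5 ≈ -46.400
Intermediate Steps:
w(h, o) = (6 + o)/(-5 + h) (w(h, o) = (6 + o)/(h - 5) = (6 + o)/(-5 + h))
-4*m(w(-5, 0)) = -4*(11 - (6 + 0)/(-5 - 5)) = -4*(11 - 6/(-10)) = -4*(11 - (-1)*6/10) = -4*(11 - 1*(-⅗)) = -4*(11 + ⅗) = -4*58/5 = -232/5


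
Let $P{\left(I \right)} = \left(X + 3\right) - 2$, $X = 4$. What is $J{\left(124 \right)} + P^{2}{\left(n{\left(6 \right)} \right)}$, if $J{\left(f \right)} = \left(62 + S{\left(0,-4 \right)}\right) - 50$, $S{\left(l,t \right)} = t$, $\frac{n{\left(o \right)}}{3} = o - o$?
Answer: $33$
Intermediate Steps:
$n{\left(o \right)} = 0$ ($n{\left(o \right)} = 3 \left(o - o\right) = 3 \cdot 0 = 0$)
$J{\left(f \right)} = 8$ ($J{\left(f \right)} = \left(62 - 4\right) - 50 = 58 - 50 = 8$)
$P{\left(I \right)} = 5$ ($P{\left(I \right)} = \left(4 + 3\right) - 2 = 7 - 2 = 5$)
$J{\left(124 \right)} + P^{2}{\left(n{\left(6 \right)} \right)} = 8 + 5^{2} = 8 + 25 = 33$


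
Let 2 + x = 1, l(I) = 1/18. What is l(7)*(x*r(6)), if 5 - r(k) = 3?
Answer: -⅑ ≈ -0.11111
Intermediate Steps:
l(I) = 1/18
r(k) = 2 (r(k) = 5 - 1*3 = 5 - 3 = 2)
x = -1 (x = -2 + 1 = -1)
l(7)*(x*r(6)) = (-1*2)/18 = (1/18)*(-2) = -⅑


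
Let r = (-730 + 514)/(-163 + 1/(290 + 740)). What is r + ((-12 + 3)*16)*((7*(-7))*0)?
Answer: 74160/55963 ≈ 1.3252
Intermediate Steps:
r = 74160/55963 (r = -216/(-163 + 1/1030) = -216/(-167889/1030) = -216*(-1030/167889) = 74160/55963 ≈ 1.3252)
r + ((-12 + 3)*16)*((7*(-7))*0) = 74160/55963 + ((-12 + 3)*16)*((7*(-7))*0) = 74160/55963 + (-9*16)*(-49*0) = 74160/55963 - 144*0 = 74160/55963 + 0 = 74160/55963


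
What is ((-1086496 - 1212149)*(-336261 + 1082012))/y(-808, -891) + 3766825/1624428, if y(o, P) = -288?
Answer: 77350605030219185/12995424 ≈ 5.9521e+9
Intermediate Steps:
((-1086496 - 1212149)*(-336261 + 1082012))/y(-808, -891) + 3766825/1624428 = ((-1086496 - 1212149)*(-336261 + 1082012))/(-288) + 3766825/1624428 = -2298645*745751*(-1/288) + 3766825*(1/1624428) = -1714216807395*(-1/288) + 3766825/1624428 = 190468534155/32 + 3766825/1624428 = 77350605030219185/12995424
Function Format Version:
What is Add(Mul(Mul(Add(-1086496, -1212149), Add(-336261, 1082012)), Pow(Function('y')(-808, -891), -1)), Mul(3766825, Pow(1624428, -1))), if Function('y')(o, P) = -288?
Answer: Rational(77350605030219185, 12995424) ≈ 5.9521e+9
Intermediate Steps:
Add(Mul(Mul(Add(-1086496, -1212149), Add(-336261, 1082012)), Pow(Function('y')(-808, -891), -1)), Mul(3766825, Pow(1624428, -1))) = Add(Mul(Mul(Add(-1086496, -1212149), Add(-336261, 1082012)), Pow(-288, -1)), Mul(3766825, Pow(1624428, -1))) = Add(Mul(Mul(-2298645, 745751), Rational(-1, 288)), Mul(3766825, Rational(1, 1624428))) = Add(Mul(-1714216807395, Rational(-1, 288)), Rational(3766825, 1624428)) = Add(Rational(190468534155, 32), Rational(3766825, 1624428)) = Rational(77350605030219185, 12995424)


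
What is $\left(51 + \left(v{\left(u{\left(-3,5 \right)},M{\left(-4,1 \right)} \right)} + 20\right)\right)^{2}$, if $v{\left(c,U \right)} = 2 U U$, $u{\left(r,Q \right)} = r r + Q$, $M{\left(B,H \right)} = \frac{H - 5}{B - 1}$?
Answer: $\frac{3265249}{625} \approx 5224.4$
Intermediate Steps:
$M{\left(B,H \right)} = \frac{-5 + H}{-1 + B}$
$u{\left(r,Q \right)} = Q + r^{2}$ ($u{\left(r,Q \right)} = r^{2} + Q = Q + r^{2}$)
$v{\left(c,U \right)} = 2 U^{2}$
$\left(51 + \left(v{\left(u{\left(-3,5 \right)},M{\left(-4,1 \right)} \right)} + 20\right)\right)^{2} = \left(51 + \left(2 \left(\frac{-5 + 1}{-1 - 4}\right)^{2} + 20\right)\right)^{2} = \left(51 + \left(2 \left(\frac{1}{-5} \left(-4\right)\right)^{2} + 20\right)\right)^{2} = \left(51 + \left(2 \left(\left(- \frac{1}{5}\right) \left(-4\right)\right)^{2} + 20\right)\right)^{2} = \left(51 + \left(2 \left(\frac{4}{5}\right)^{2} + 20\right)\right)^{2} = \left(51 + \left(2 \cdot \frac{16}{25} + 20\right)\right)^{2} = \left(51 + \left(\frac{32}{25} + 20\right)\right)^{2} = \left(51 + \frac{532}{25}\right)^{2} = \left(\frac{1807}{25}\right)^{2} = \frac{3265249}{625}$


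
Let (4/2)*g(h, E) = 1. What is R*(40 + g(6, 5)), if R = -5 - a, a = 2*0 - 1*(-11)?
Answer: -648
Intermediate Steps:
g(h, E) = ½ (g(h, E) = (½)*1 = ½)
a = 11 (a = 0 + 11 = 11)
R = -16 (R = -5 - 1*11 = -5 - 11 = -16)
R*(40 + g(6, 5)) = -16*(40 + ½) = -16*81/2 = -648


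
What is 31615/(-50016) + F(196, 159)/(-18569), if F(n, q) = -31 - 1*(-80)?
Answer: -589509719/928747104 ≈ -0.63474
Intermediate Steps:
F(n, q) = 49 (F(n, q) = -31 + 80 = 49)
31615/(-50016) + F(196, 159)/(-18569) = 31615/(-50016) + 49/(-18569) = 31615*(-1/50016) + 49*(-1/18569) = -31615/50016 - 49/18569 = -589509719/928747104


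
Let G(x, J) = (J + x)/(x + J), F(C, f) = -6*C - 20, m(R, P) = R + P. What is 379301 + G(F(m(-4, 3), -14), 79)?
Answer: 379302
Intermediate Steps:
m(R, P) = P + R
F(C, f) = -20 - 6*C
G(x, J) = 1 (G(x, J) = (J + x)/(J + x) = 1)
379301 + G(F(m(-4, 3), -14), 79) = 379301 + 1 = 379302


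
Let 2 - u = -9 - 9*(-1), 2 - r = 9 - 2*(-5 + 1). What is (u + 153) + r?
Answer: 140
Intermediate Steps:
r = -15 (r = 2 - (9 - 2*(-5 + 1)) = 2 - (9 - 2*(-4)) = 2 - (9 + 8) = 2 - 1*17 = 2 - 17 = -15)
u = 2 (u = 2 - (-9 - 9*(-1)) = 2 - (-9 + 9) = 2 - 1*0 = 2 + 0 = 2)
(u + 153) + r = (2 + 153) - 15 = 155 - 15 = 140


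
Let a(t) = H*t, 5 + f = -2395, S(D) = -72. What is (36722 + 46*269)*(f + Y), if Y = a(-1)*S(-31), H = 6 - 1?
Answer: -100155840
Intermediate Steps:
H = 5
f = -2400 (f = -5 - 2395 = -2400)
a(t) = 5*t
Y = 360 (Y = (5*(-1))*(-72) = -5*(-72) = 360)
(36722 + 46*269)*(f + Y) = (36722 + 46*269)*(-2400 + 360) = (36722 + 12374)*(-2040) = 49096*(-2040) = -100155840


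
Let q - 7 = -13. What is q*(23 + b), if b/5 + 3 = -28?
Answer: 792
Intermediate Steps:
q = -6 (q = 7 - 13 = -6)
b = -155 (b = -15 + 5*(-28) = -15 - 140 = -155)
q*(23 + b) = -6*(23 - 155) = -6*(-132) = 792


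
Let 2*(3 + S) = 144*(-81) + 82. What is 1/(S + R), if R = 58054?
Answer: 1/52260 ≈ 1.9135e-5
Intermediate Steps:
S = -5794 (S = -3 + (144*(-81) + 82)/2 = -3 + (-11664 + 82)/2 = -3 + (½)*(-11582) = -3 - 5791 = -5794)
1/(S + R) = 1/(-5794 + 58054) = 1/52260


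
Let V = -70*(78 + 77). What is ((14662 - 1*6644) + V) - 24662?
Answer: -27494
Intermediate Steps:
V = -10850 (V = -70*155 = -10850)
((14662 - 1*6644) + V) - 24662 = ((14662 - 1*6644) - 10850) - 24662 = ((14662 - 6644) - 10850) - 24662 = (8018 - 10850) - 24662 = -2832 - 24662 = -27494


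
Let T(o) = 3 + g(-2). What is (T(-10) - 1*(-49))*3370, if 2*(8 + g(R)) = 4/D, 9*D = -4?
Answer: 133115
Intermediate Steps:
D = -4/9 (D = (⅑)*(-4) = -4/9 ≈ -0.44444)
g(R) = -25/2 (g(R) = -8 + (4/(-4/9))/2 = -8 + (4*(-9/4))/2 = -8 + (½)*(-9) = -8 - 9/2 = -25/2)
T(o) = -19/2 (T(o) = 3 - 25/2 = -19/2)
(T(-10) - 1*(-49))*3370 = (-19/2 - 1*(-49))*3370 = (-19/2 + 49)*3370 = (79/2)*3370 = 133115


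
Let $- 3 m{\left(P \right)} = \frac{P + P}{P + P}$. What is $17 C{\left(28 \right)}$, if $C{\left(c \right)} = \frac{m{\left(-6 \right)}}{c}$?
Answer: $- \frac{17}{84} \approx -0.20238$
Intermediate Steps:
$m{\left(P \right)} = - \frac{1}{3}$ ($m{\left(P \right)} = - \frac{\left(P + P\right) \frac{1}{P + P}}{3} = - \frac{2 P \frac{1}{2 P}}{3} = \left(- \frac{1}{3}\right) 1 = - \frac{1}{3}$)
$C{\left(c \right)} = - \frac{1}{3 c}$
$17 C{\left(28 \right)} = 17 \left(- \frac{1}{3 \cdot 28}\right) = 17 \left(\left(- \frac{1}{3}\right) \frac{1}{28}\right) = 17 \left(- \frac{1}{84}\right) = - \frac{17}{84}$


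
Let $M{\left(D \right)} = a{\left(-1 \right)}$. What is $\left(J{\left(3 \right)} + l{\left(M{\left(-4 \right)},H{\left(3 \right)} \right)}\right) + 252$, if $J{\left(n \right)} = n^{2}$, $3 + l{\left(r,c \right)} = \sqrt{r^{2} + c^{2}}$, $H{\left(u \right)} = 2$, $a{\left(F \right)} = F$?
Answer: $258 + \sqrt{5} \approx 260.24$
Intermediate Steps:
$M{\left(D \right)} = -1$
$l{\left(r,c \right)} = -3 + \sqrt{c^{2} + r^{2}}$ ($l{\left(r,c \right)} = -3 + \sqrt{r^{2} + c^{2}} = -3 + \sqrt{c^{2} + r^{2}}$)
$\left(J{\left(3 \right)} + l{\left(M{\left(-4 \right)},H{\left(3 \right)} \right)}\right) + 252 = \left(3^{2} - \left(3 - \sqrt{2^{2} + \left(-1\right)^{2}}\right)\right) + 252 = \left(9 - \left(3 - \sqrt{4 + 1}\right)\right) + 252 = \left(9 - \left(3 - \sqrt{5}\right)\right) + 252 = \left(6 + \sqrt{5}\right) + 252 = 258 + \sqrt{5}$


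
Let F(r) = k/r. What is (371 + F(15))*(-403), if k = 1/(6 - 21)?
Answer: -33640022/225 ≈ -1.4951e+5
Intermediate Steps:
k = -1/15 (k = 1/(-15) = -1/15 ≈ -0.066667)
F(r) = -1/(15*r)
(371 + F(15))*(-403) = (371 - 1/15/15)*(-403) = (371 - 1/15*1/15)*(-403) = (371 - 1/225)*(-403) = (83474/225)*(-403) = -33640022/225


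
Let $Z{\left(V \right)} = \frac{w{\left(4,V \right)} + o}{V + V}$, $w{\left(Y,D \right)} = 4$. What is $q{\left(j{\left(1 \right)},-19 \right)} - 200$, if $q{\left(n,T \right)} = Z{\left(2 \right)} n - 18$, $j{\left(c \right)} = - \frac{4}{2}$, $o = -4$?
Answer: $-218$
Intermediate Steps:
$j{\left(c \right)} = -2$ ($j{\left(c \right)} = \left(-4\right) \frac{1}{2} = -2$)
$Z{\left(V \right)} = 0$ ($Z{\left(V \right)} = \frac{4 - 4}{V + V} = \frac{0}{2 V} = 0 \frac{1}{2 V} = 0$)
$q{\left(n,T \right)} = -18$ ($q{\left(n,T \right)} = 0 n - 18 = 0 - 18 = -18$)
$q{\left(j{\left(1 \right)},-19 \right)} - 200 = -18 - 200 = -218$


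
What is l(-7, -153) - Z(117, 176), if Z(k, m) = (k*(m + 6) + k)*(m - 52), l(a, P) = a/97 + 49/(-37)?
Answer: -9528670808/3589 ≈ -2.6550e+6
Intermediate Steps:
l(a, P) = -49/37 + a/97 (l(a, P) = a*(1/97) + 49*(-1/37) = a/97 - 49/37 = -49/37 + a/97)
Z(k, m) = (-52 + m)*(k + k*(6 + m)) (Z(k, m) = (k*(6 + m) + k)*(-52 + m) = (k + k*(6 + m))*(-52 + m) = (-52 + m)*(k + k*(6 + m)))
l(-7, -153) - Z(117, 176) = (-49/37 + (1/97)*(-7)) - 117*(-364 + 176**2 - 45*176) = (-49/37 - 7/97) - 117*(-364 + 30976 - 7920) = -5012/3589 - 117*22692 = -5012/3589 - 1*2654964 = -5012/3589 - 2654964 = -9528670808/3589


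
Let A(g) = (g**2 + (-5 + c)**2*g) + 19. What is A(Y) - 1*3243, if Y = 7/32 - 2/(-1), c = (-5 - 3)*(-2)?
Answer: -3021423/1024 ≈ -2950.6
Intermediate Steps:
c = 16 (c = -8*(-2) = 16)
Y = 71/32 (Y = 7*(1/32) - 2*(-1) = 7/32 + 2 = 71/32 ≈ 2.2188)
A(g) = 19 + g**2 + 121*g (A(g) = (g**2 + (-5 + 16)**2*g) + 19 = (g**2 + 11**2*g) + 19 = (g**2 + 121*g) + 19 = 19 + g**2 + 121*g)
A(Y) - 1*3243 = (19 + (71/32)**2 + 121*(71/32)) - 1*3243 = (19 + 5041/1024 + 8591/32) - 3243 = 299409/1024 - 3243 = -3021423/1024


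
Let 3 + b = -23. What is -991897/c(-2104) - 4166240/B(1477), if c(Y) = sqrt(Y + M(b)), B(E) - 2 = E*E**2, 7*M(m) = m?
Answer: -833248/644423667 + 991897*I*sqrt(103278)/14754 ≈ -0.001293 + 21605.0*I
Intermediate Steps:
b = -26 (b = -3 - 23 = -26)
M(m) = m/7
B(E) = 2 + E**3 (B(E) = 2 + E*E**2 = 2 + E**3)
c(Y) = sqrt(-26/7 + Y) (c(Y) = sqrt(Y + (1/7)*(-26)) = sqrt(Y - 26/7) = sqrt(-26/7 + Y))
-991897/c(-2104) - 4166240/B(1477) = -991897*7/sqrt(-182 + 49*(-2104)) - 4166240/(2 + 1477**3) = -991897*7/sqrt(-182 - 103096) - 4166240/(2 + 3222118333) = -991897*(-I*sqrt(103278)/14754) - 4166240/3222118335 = -991897*(-I*sqrt(103278)/14754) - 4166240*1/3222118335 = -991897*(-I*sqrt(103278)/14754) - 833248/644423667 = -(-991897)*I*sqrt(103278)/14754 - 833248/644423667 = 991897*I*sqrt(103278)/14754 - 833248/644423667 = -833248/644423667 + 991897*I*sqrt(103278)/14754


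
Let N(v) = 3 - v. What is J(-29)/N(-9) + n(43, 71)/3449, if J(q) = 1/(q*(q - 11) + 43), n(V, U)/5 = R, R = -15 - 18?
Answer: -2378491/49789764 ≈ -0.047771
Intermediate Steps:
R = -33
n(V, U) = -165 (n(V, U) = 5*(-33) = -165)
J(q) = 1/(43 + q*(-11 + q)) (J(q) = 1/(q*(-11 + q) + 43) = 1/(43 + q*(-11 + q)))
J(-29)/N(-9) + n(43, 71)/3449 = 1/((43 + (-29)² - 11*(-29))*(3 - 1*(-9))) - 165/3449 = 1/((43 + 841 + 319)*(3 + 9)) - 165*1/3449 = 1/(1203*12) - 165/3449 = (1/1203)*(1/12) - 165/3449 = 1/14436 - 165/3449 = -2378491/49789764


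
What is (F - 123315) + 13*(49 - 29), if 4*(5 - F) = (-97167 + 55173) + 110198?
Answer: -140101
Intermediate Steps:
F = -17046 (F = 5 - ((-97167 + 55173) + 110198)/4 = 5 - (-41994 + 110198)/4 = 5 - ¼*68204 = 5 - 17051 = -17046)
(F - 123315) + 13*(49 - 29) = (-17046 - 123315) + 13*(49 - 29) = -140361 + 13*20 = -140361 + 260 = -140101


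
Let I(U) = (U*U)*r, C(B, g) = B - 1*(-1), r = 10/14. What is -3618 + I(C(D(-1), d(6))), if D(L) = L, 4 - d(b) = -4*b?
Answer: -3618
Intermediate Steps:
d(b) = 4 + 4*b (d(b) = 4 - (-4)*b = 4 + 4*b)
r = 5/7 (r = 10*(1/14) = 5/7 ≈ 0.71429)
C(B, g) = 1 + B (C(B, g) = B + 1 = 1 + B)
I(U) = 5*U²/7 (I(U) = (U*U)*(5/7) = U²*(5/7) = 5*U²/7)
-3618 + I(C(D(-1), d(6))) = -3618 + 5*(1 - 1)²/7 = -3618 + (5/7)*0² = -3618 + (5/7)*0 = -3618 + 0 = -3618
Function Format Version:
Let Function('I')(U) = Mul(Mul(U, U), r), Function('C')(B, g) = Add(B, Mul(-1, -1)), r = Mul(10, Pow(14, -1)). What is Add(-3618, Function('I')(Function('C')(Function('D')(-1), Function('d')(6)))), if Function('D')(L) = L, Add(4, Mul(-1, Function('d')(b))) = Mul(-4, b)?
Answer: -3618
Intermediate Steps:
Function('d')(b) = Add(4, Mul(4, b)) (Function('d')(b) = Add(4, Mul(-1, Mul(-4, b))) = Add(4, Mul(4, b)))
r = Rational(5, 7) (r = Mul(10, Rational(1, 14)) = Rational(5, 7) ≈ 0.71429)
Function('C')(B, g) = Add(1, B) (Function('C')(B, g) = Add(B, 1) = Add(1, B))
Function('I')(U) = Mul(Rational(5, 7), Pow(U, 2)) (Function('I')(U) = Mul(Mul(U, U), Rational(5, 7)) = Mul(Pow(U, 2), Rational(5, 7)) = Mul(Rational(5, 7), Pow(U, 2)))
Add(-3618, Function('I')(Function('C')(Function('D')(-1), Function('d')(6)))) = Add(-3618, Mul(Rational(5, 7), Pow(Add(1, -1), 2))) = Add(-3618, Mul(Rational(5, 7), Pow(0, 2))) = Add(-3618, Mul(Rational(5, 7), 0)) = Add(-3618, 0) = -3618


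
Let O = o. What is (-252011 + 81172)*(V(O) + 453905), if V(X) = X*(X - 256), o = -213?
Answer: -94610979878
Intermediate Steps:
O = -213
V(X) = X*(-256 + X)
(-252011 + 81172)*(V(O) + 453905) = (-252011 + 81172)*(-213*(-256 - 213) + 453905) = -170839*(-213*(-469) + 453905) = -170839*(99897 + 453905) = -170839*553802 = -94610979878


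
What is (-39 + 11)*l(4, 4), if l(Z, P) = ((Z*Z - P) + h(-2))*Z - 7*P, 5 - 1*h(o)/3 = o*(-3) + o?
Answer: -896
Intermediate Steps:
h(o) = 15 + 6*o (h(o) = 15 - 3*(o*(-3) + o) = 15 - 3*(-3*o + o) = 15 - (-6)*o = 15 + 6*o)
l(Z, P) = -7*P + Z*(3 + Z**2 - P) (l(Z, P) = ((Z*Z - P) + (15 + 6*(-2)))*Z - 7*P = ((Z**2 - P) + (15 - 12))*Z - 7*P = ((Z**2 - P) + 3)*Z - 7*P = (3 + Z**2 - P)*Z - 7*P = Z*(3 + Z**2 - P) - 7*P = -7*P + Z*(3 + Z**2 - P))
(-39 + 11)*l(4, 4) = (-39 + 11)*(4**3 - 7*4 + 3*4 - 1*4*4) = -28*(64 - 28 + 12 - 16) = -28*32 = -896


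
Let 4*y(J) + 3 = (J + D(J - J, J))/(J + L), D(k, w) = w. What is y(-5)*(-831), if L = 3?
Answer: -831/2 ≈ -415.50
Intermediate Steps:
y(J) = -3/4 + J/(2*(3 + J)) (y(J) = -3/4 + ((J + J)/(J + 3))/4 = -3/4 + ((2*J)/(3 + J))/4 = -3/4 + (2*J/(3 + J))/4 = -3/4 + J/(2*(3 + J)))
y(-5)*(-831) = ((-9 - 1*(-5))/(4*(3 - 5)))*(-831) = ((1/4)*(-9 + 5)/(-2))*(-831) = ((1/4)*(-1/2)*(-4))*(-831) = (1/2)*(-831) = -831/2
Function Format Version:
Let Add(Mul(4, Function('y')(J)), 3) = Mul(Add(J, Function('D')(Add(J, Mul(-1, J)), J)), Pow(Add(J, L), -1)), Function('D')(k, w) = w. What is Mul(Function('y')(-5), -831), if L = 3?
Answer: Rational(-831, 2) ≈ -415.50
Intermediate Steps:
Function('y')(J) = Add(Rational(-3, 4), Mul(Rational(1, 2), J, Pow(Add(3, J), -1))) (Function('y')(J) = Add(Rational(-3, 4), Mul(Rational(1, 4), Mul(Add(J, J), Pow(Add(J, 3), -1)))) = Add(Rational(-3, 4), Mul(Rational(1, 4), Mul(Mul(2, J), Pow(Add(3, J), -1)))) = Add(Rational(-3, 4), Mul(Rational(1, 4), Mul(2, J, Pow(Add(3, J), -1)))) = Add(Rational(-3, 4), Mul(Rational(1, 2), J, Pow(Add(3, J), -1))))
Mul(Function('y')(-5), -831) = Mul(Mul(Rational(1, 4), Pow(Add(3, -5), -1), Add(-9, Mul(-1, -5))), -831) = Mul(Mul(Rational(1, 4), Pow(-2, -1), Add(-9, 5)), -831) = Mul(Mul(Rational(1, 4), Rational(-1, 2), -4), -831) = Mul(Rational(1, 2), -831) = Rational(-831, 2)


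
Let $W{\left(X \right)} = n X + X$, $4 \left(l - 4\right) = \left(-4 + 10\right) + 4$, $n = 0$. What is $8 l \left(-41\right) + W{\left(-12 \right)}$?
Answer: $-2144$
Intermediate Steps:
$l = \frac{13}{2}$ ($l = 4 + \frac{\left(-4 + 10\right) + 4}{4} = 4 + \frac{6 + 4}{4} = 4 + \frac{1}{4} \cdot 10 = 4 + \frac{5}{2} = \frac{13}{2} \approx 6.5$)
$W{\left(X \right)} = X$ ($W{\left(X \right)} = 0 X + X = 0 + X = X$)
$8 l \left(-41\right) + W{\left(-12 \right)} = 8 \cdot \frac{13}{2} \left(-41\right) - 12 = 8 \left(- \frac{533}{2}\right) - 12 = -2132 - 12 = -2144$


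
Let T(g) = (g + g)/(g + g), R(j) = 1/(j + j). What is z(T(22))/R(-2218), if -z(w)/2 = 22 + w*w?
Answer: 204056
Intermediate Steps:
R(j) = 1/(2*j)
T(g) = 1 (T(g) = (2*g)/((2*g)) = (2*g)*(1/(2*g)) = 1)
z(w) = -44 - 2*w² (z(w) = -2*(22 + w*w) = -2*(22 + w²) = -44 - 2*w²)
z(T(22))/R(-2218) = (-44 - 2*1²)/(((½)/(-2218))) = (-44 - 2*1)/(((½)*(-1/2218))) = (-44 - 2)/(-1/4436) = -46*(-4436) = 204056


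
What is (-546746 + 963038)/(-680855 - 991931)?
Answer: -208146/836393 ≈ -0.24886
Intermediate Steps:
(-546746 + 963038)/(-680855 - 991931) = 416292/(-1672786) = 416292*(-1/1672786) = -208146/836393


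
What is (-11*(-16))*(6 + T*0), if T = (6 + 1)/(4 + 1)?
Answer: 1056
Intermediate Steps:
T = 7/5 ≈ 1.4000
(-11*(-16))*(6 + T*0) = (-11*(-16))*(6 + (7/5)*0) = 176*(6 + 0) = 176*6 = 1056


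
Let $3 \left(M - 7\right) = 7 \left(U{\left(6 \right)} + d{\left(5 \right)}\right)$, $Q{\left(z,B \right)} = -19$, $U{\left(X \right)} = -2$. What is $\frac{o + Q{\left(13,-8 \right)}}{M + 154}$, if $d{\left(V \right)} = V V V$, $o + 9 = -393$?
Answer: $- \frac{421}{448} \approx -0.93973$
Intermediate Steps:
$o = -402$ ($o = -9 - 393 = -402$)
$d{\left(V \right)} = V^{3}$ ($d{\left(V \right)} = V^{2} V = V^{3}$)
$M = 294$ ($M = 7 + \frac{7 \left(-2 + 5^{3}\right)}{3} = 7 + \frac{7 \left(-2 + 125\right)}{3} = 7 + \frac{7 \cdot 123}{3} = 7 + \frac{1}{3} \cdot 861 = 7 + 287 = 294$)
$\frac{o + Q{\left(13,-8 \right)}}{M + 154} = \frac{-402 - 19}{294 + 154} = - \frac{421}{448}$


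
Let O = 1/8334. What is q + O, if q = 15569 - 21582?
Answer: -50112341/8334 ≈ -6013.0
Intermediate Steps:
q = -6013
O = 1/8334 ≈ 0.00011999
q + O = -6013 + 1/8334 = -50112341/8334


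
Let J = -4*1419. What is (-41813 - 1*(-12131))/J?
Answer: 4947/946 ≈ 5.2294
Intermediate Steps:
J = -5676
(-41813 - 1*(-12131))/J = (-41813 - 1*(-12131))/(-5676) = (-41813 + 12131)*(-1/5676) = -29682*(-1/5676) = 4947/946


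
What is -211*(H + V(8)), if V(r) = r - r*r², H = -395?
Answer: 189689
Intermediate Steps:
V(r) = r - r³
-211*(H + V(8)) = -211*(-395 + (8 - 1*8³)) = -211*(-395 + (8 - 1*512)) = -211*(-395 + (8 - 512)) = -211*(-395 - 504) = -211*(-899) = 189689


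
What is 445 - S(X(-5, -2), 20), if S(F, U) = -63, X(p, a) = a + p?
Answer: 508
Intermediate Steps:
445 - S(X(-5, -2), 20) = 445 - 1*(-63) = 445 + 63 = 508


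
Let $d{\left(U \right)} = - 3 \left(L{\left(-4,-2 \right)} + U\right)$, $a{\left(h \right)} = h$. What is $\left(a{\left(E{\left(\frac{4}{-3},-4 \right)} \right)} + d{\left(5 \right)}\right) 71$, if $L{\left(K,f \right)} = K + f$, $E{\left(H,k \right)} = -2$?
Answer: $71$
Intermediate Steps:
$d{\left(U \right)} = 18 - 3 U$ ($d{\left(U \right)} = - 3 \left(\left(-4 - 2\right) + U\right) = - 3 \left(-6 + U\right) = 18 - 3 U$)
$\left(a{\left(E{\left(\frac{4}{-3},-4 \right)} \right)} + d{\left(5 \right)}\right) 71 = \left(-2 + \left(18 - 15\right)\right) 71 = \left(-2 + 3\right) 71 = 1 \cdot 71 = 71$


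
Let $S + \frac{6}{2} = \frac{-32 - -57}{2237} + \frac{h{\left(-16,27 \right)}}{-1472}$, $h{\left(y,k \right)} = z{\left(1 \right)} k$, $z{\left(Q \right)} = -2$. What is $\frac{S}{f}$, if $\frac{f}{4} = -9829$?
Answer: $\frac{4860497}{64731120512} \approx 7.5088 \cdot 10^{-5}$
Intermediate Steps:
$f = -39316$ ($f = 4 \left(-9829\right) = -39316$)
$h{\left(y,k \right)} = - 2 k$
$S = - \frac{4860497}{1646432}$ ($S = -3 + \left(\frac{-32 - -57}{2237} + \frac{\left(-2\right) 27}{-1472}\right) = -3 + \left(\left(-32 + 57\right) \frac{1}{2237} - - \frac{27}{736}\right) = -3 + \left(25 \cdot \frac{1}{2237} + \frac{27}{736}\right) = -3 + \left(\frac{25}{2237} + \frac{27}{736}\right) = -3 + \frac{78799}{1646432} = - \frac{4860497}{1646432} \approx -2.9521$)
$\frac{S}{f} = - \frac{4860497}{1646432 \left(-39316\right)} = \left(- \frac{4860497}{1646432}\right) \left(- \frac{1}{39316}\right) = \frac{4860497}{64731120512}$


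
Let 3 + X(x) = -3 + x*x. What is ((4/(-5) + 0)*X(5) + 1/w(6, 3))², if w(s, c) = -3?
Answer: 54289/225 ≈ 241.28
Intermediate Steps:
X(x) = -6 + x² (X(x) = -3 + (-3 + x*x) = -3 + (-3 + x²) = -6 + x²)
((4/(-5) + 0)*X(5) + 1/w(6, 3))² = ((4/(-5) + 0)*(-6 + 5²) + 1/(-3))² = ((4*(-⅕) + 0)*(-6 + 25) - ⅓)² = ((-⅘ + 0)*19 - ⅓)² = (-⅘*19 - ⅓)² = (-76/5 - ⅓)² = (-233/15)² = 54289/225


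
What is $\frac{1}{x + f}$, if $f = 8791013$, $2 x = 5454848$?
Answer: $\frac{1}{11518437} \approx 8.6817 \cdot 10^{-8}$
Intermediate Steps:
$x = 2727424$ ($x = \frac{1}{2} \cdot 5454848 = 2727424$)
$\frac{1}{x + f} = \frac{1}{2727424 + 8791013} = \frac{1}{11518437}$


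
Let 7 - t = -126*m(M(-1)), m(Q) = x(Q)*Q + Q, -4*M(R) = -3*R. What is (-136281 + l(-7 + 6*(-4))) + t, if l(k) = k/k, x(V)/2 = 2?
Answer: -273491/2 ≈ -1.3675e+5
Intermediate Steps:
x(V) = 4 (x(V) = 2*2 = 4)
M(R) = 3*R/4 (M(R) = -(-3)*R/4 = 3*R/4)
l(k) = 1
m(Q) = 5*Q (m(Q) = 4*Q + Q = 5*Q)
t = -931/2 (t = 7 - (-126)*5*((3/4)*(-1)) = 7 - (-126)*5*(-3/4) = 7 - (-126)*(-15)/4 = 7 - 1*945/2 = 7 - 945/2 = -931/2 ≈ -465.50)
(-136281 + l(-7 + 6*(-4))) + t = (-136281 + 1) - 931/2 = -136280 - 931/2 = -273491/2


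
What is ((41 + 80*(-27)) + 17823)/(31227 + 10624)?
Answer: 15704/41851 ≈ 0.37524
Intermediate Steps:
((41 + 80*(-27)) + 17823)/(31227 + 10624) = ((41 - 2160) + 17823)/41851 = (-2119 + 17823)*(1/41851) = 15704*(1/41851) = 15704/41851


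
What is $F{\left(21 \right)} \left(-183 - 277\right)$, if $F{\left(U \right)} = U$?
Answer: $-9660$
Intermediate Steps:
$F{\left(21 \right)} \left(-183 - 277\right) = 21 \left(-183 - 277\right) = 21 \left(-460\right) = -9660$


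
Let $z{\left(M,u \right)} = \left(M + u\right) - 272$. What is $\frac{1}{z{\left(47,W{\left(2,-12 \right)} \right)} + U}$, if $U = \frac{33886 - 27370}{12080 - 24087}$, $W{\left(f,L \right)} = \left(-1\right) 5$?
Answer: $- \frac{12007}{2768126} \approx -0.0043376$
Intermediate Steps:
$W{\left(f,L \right)} = -5$
$z{\left(M,u \right)} = -272 + M + u$
$U = - \frac{6516}{12007}$ ($U = \frac{6516}{-12007} = 6516 \left(- \frac{1}{12007}\right) = - \frac{6516}{12007} \approx -0.54268$)
$\frac{1}{z{\left(47,W{\left(2,-12 \right)} \right)} + U} = \frac{1}{\left(-272 + 47 - 5\right) - \frac{6516}{12007}} = \frac{1}{-230 - \frac{6516}{12007}} = \frac{1}{- \frac{2768126}{12007}} = - \frac{12007}{2768126}$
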